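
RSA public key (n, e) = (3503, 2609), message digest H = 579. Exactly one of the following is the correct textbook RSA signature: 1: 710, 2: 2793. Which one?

2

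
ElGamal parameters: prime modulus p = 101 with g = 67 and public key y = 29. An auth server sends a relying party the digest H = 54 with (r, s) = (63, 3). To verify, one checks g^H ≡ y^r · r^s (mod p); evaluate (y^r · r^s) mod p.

96

29^2 = 841 ≡ 33
29^4 ≡ 33^2 = 1089 ≡ 79
29^8 ≡ 79^2 = 6241 ≡ 80
29^16 ≡ 80^2 = 6400 ≡ 37
29^32 ≡ 37^2 = 1369 ≡ 56
63 = 32 + 16 + 8 + 4 + 2 + 1, so 29^63 ≡ 56·37·80·79·33·29 ≡ 35 (mod 101)
63^2 = 3969 ≡ 30
3 = 2 + 1, so 63^3 ≡ 30·63 ≡ 72 (mod 101)
y^r · r^s ≡ 35·72 = 2520 ≡ 96 (mod 101)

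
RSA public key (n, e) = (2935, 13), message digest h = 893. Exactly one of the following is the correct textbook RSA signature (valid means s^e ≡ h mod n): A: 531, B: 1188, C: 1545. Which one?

Candidate A: Squares mod 2935: 531^1≡531, 531^2≡201, 531^4≡2246, 531^8≡2186; 13 = 8 + 4 + 1, so 531^13 ≡ 2186·2246·531 ≡ 2116 (mod 2935)
Candidate B: Squares mod 2935: 1188^1≡1188, 1188^2≡2544, 1188^4≡261, 1188^8≡616; 13 = 8 + 4 + 1, so 1188^13 ≡ 616·261·1188 ≡ 893 (mod 2935)
  → matches h = 893
Candidate C: Squares mod 2935: 1545^1≡1545, 1545^2≡870, 1545^4≡2605, 1545^8≡305; 13 = 8 + 4 + 1, so 1545^13 ≡ 305·2605·1545 ≡ 855 (mod 2935)

B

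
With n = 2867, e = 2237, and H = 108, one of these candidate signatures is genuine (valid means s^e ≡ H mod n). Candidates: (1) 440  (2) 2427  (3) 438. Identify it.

1

Candidate 1: 440^2237 mod 2867 = 108
  → matches H = 108
Candidate 2: 2427^2237 mod 2867 = 2759
Candidate 3: 438^2237 mod 2867 = 1658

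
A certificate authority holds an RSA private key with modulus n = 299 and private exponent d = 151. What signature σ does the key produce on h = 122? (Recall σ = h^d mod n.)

h^151 mod 299 = 34

34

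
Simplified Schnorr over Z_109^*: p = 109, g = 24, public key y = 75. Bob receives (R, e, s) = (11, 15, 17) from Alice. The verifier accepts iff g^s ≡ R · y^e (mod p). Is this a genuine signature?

genuine

g^s mod p:
24^2 = 576 ≡ 31
24^4 ≡ 31^2 = 961 ≡ 89
24^8 ≡ 89^2 = 7921 ≡ 73
24^16 ≡ 73^2 = 5329 ≡ 97
17 = 16 + 1, so 24^17 ≡ 97·24 ≡ 39 (mod 109)
R · y^e mod p:
75^2 = 5625 ≡ 66
75^4 ≡ 66^2 = 4356 ≡ 105
75^8 ≡ 105^2 = 11025 ≡ 16
15 = 8 + 4 + 2 + 1, so 75^15 ≡ 16·105·66·75 ≡ 63 (mod 109)
11·63 = 693 ≡ 39 (mod 109)
39 ≡ 39 (mod 109); signature holds.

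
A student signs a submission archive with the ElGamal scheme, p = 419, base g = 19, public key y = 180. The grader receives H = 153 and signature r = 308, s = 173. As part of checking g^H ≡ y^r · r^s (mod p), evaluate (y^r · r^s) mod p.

356

180^2 = 32400 ≡ 137
180^4 ≡ 137^2 = 18769 ≡ 333
180^8 ≡ 333^2 = 110889 ≡ 273
180^16 ≡ 273^2 = 74529 ≡ 366
180^32 ≡ 366^2 = 133956 ≡ 295
180^64 ≡ 295^2 = 87025 ≡ 292
180^128 ≡ 292^2 = 85264 ≡ 207
180^256 ≡ 207^2 = 42849 ≡ 111
308 = 256 + 32 + 16 + 4, so 180^308 ≡ 111·295·366·333 ≡ 139 (mod 419)
308^2 = 94864 ≡ 170
308^4 ≡ 170^2 = 28900 ≡ 408
308^8 ≡ 408^2 = 166464 ≡ 121
308^16 ≡ 121^2 = 14641 ≡ 395
308^32 ≡ 395^2 = 156025 ≡ 157
308^64 ≡ 157^2 = 24649 ≡ 347
308^128 ≡ 347^2 = 120409 ≡ 156
173 = 128 + 32 + 8 + 4 + 1, so 308^173 ≡ 156·157·121·408·308 ≡ 304 (mod 419)
y^r · r^s ≡ 139·304 = 42256 ≡ 356 (mod 419)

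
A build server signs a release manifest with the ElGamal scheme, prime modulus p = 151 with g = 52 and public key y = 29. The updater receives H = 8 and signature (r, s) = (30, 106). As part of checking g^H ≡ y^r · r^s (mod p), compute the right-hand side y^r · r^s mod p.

62

Squares mod 151: 29^1≡29, 29^2≡86, 29^4≡148, 29^8≡9, 29^16≡81
30 = 16 + 8 + 4 + 2, so 29^30 ≡ 81·9·148·86 ≡ 64 (mod 151)
Squares mod 151: 30^1≡30, 30^2≡145, 30^4≡36, 30^8≡88, 30^16≡43, 30^32≡37, 30^64≡10
106 = 64 + 32 + 8 + 2, so 30^106 ≡ 10·37·88·145 ≡ 34 (mod 151)
y^r · r^s ≡ 64·34 = 2176 ≡ 62 (mod 151)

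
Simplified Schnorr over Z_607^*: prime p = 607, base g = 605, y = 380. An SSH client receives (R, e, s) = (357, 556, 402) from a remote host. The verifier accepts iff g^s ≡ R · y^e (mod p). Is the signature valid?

g^s mod p:
605^2 = 366025 ≡ 4
605^4 ≡ 4^2 = 16
605^8 ≡ 16^2 = 256
605^16 ≡ 256^2 = 65536 ≡ 587
605^32 ≡ 587^2 = 344569 ≡ 400
605^64 ≡ 400^2 = 160000 ≡ 359
605^128 ≡ 359^2 = 128881 ≡ 197
605^256 ≡ 197^2 = 38809 ≡ 568
402 = 256 + 128 + 16 + 2, so 605^402 ≡ 568·197·587·4 ≡ 356 (mod 607)
R · y^e mod p:
380^2 = 144400 ≡ 541
380^4 ≡ 541^2 = 292681 ≡ 107
380^8 ≡ 107^2 = 11449 ≡ 523
380^16 ≡ 523^2 = 273529 ≡ 379
380^32 ≡ 379^2 = 143641 ≡ 389
380^64 ≡ 389^2 = 151321 ≡ 178
380^128 ≡ 178^2 = 31684 ≡ 120
380^256 ≡ 120^2 = 14400 ≡ 439
380^512 ≡ 439^2 = 192721 ≡ 302
556 = 512 + 32 + 8 + 4, so 380^556 ≡ 302·389·523·107 ≡ 18 (mod 607)
357·18 = 6426 ≡ 356 (mod 607)
356 ≡ 356 (mod 607); signature holds.

valid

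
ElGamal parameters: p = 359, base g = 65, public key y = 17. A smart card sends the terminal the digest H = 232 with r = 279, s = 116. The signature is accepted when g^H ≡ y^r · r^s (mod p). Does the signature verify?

Left side g^H mod p:
Squares mod 359: 65^1≡65, 65^2≡276, 65^4≡68, 65^8≡316, 65^16≡54, 65^32≡44, 65^64≡141, 65^128≡136
232 = 128 + 64 + 32 + 8, so 65^232 ≡ 136·141·44·316 ≡ 266 (mod 359)
Right side y^r · r^s mod p:
Squares mod 359: 17^1≡17, 17^2≡289, 17^4≡233, 17^8≡80, 17^16≡297, 17^32≡254, 17^64≡255, 17^128≡46, 17^256≡321
279 = 256 + 16 + 4 + 2 + 1, so 17^279 ≡ 321·297·233·289·17 ≡ 127 (mod 359)
Squares mod 359: 279^1≡279, 279^2≡297, 279^4≡254, 279^8≡255, 279^16≡46, 279^32≡321, 279^64≡8
116 = 64 + 32 + 16 + 4, so 279^116 ≡ 8·321·46·254 ≡ 10 (mod 359)
127·10 = 1270 ≡ 193 (mod 359)
266 ≠ 193, so verification fails.

does not verify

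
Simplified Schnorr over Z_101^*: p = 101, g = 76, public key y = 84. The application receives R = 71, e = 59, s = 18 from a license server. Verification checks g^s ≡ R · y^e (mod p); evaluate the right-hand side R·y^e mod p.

84^2 = 7056 ≡ 87
84^4 ≡ 87^2 = 7569 ≡ 95
84^8 ≡ 95^2 = 9025 ≡ 36
84^16 ≡ 36^2 = 1296 ≡ 84
84^32 ≡ 84^2 = 7056 ≡ 87
59 = 32 + 16 + 8 + 2 + 1, so 84^59 ≡ 87·84·36·87·84 ≡ 95 (mod 101)
R · y^e ≡ 71·95 = 6745 ≡ 79 (mod 101)

79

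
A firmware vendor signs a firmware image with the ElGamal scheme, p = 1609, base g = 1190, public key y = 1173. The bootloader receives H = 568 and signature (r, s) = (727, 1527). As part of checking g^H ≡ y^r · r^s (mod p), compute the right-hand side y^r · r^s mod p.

50

1173^2 = 1375929 ≡ 234
1173^4 ≡ 234^2 = 54756 ≡ 50
1173^8 ≡ 50^2 = 2500 ≡ 891
1173^16 ≡ 891^2 = 793881 ≡ 644
1173^32 ≡ 644^2 = 414736 ≡ 1223
1173^64 ≡ 1223^2 = 1495729 ≡ 968
1173^128 ≡ 968^2 = 937024 ≡ 586
1173^256 ≡ 586^2 = 343396 ≡ 679
1173^512 ≡ 679^2 = 461041 ≡ 867
727 = 512 + 128 + 64 + 16 + 4 + 2 + 1, so 1173^727 ≡ 867·586·968·644·50·234·1173 ≡ 49 (mod 1609)
727^2 = 528529 ≡ 777
727^4 ≡ 777^2 = 603729 ≡ 354
727^8 ≡ 354^2 = 125316 ≡ 1423
727^16 ≡ 1423^2 = 2024929 ≡ 807
727^32 ≡ 807^2 = 651249 ≡ 1213
727^64 ≡ 1213^2 = 1471369 ≡ 743
727^128 ≡ 743^2 = 552049 ≡ 162
727^256 ≡ 162^2 = 26244 ≡ 500
727^512 ≡ 500^2 = 250000 ≡ 605
727^1024 ≡ 605^2 = 366025 ≡ 782
1527 = 1024 + 256 + 128 + 64 + 32 + 16 + 4 + 2 + 1, so 727^1527 ≡ 782·500·162·743·1213·807·354·777·727 ≡ 1413 (mod 1609)
y^r · r^s ≡ 49·1413 = 69237 ≡ 50 (mod 1609)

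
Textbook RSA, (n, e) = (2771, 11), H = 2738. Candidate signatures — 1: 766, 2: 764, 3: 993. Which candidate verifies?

Candidate 1: Squares mod 2771: 766^1≡766, 766^2≡2075, 766^4≡2262, 766^8≡1378; 11 = 8 + 2 + 1, so 766^11 ≡ 1378·2075·766 ≡ 2738 (mod 2771)
  → matches H = 2738
Candidate 2: Squares mod 2771: 764^1≡764, 764^2≡1786, 764^4≡375, 764^8≡2075; 11 = 8 + 2 + 1, so 764^11 ≡ 2075·1786·764 ≡ 1733 (mod 2771)
Candidate 3: Squares mod 2771: 993^1≡993, 993^2≡2344, 993^4≡2214, 993^8≡2668; 11 = 8 + 2 + 1, so 993^11 ≡ 2668·2344·993 ≡ 2173 (mod 2771)

1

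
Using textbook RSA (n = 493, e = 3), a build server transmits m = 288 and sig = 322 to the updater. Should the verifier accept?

accept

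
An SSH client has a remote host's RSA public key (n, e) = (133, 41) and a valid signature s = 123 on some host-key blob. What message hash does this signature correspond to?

16

Squares mod 133: s^1≡123, s^2≡100, s^4≡25, s^8≡93, s^16≡4, s^32≡16
41 = 32 + 8 + 1, so s^41 ≡ 16·93·123 ≡ 16 (mod 133)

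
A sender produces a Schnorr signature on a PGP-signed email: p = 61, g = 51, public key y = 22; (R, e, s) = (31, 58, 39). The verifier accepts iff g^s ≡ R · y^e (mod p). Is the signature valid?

g^s mod p:
51^2 = 2601 ≡ 39
51^4 ≡ 39^2 = 1521 ≡ 57
51^8 ≡ 57^2 = 3249 ≡ 16
51^16 ≡ 16^2 = 256 ≡ 12
51^32 ≡ 12^2 = 144 ≡ 22
39 = 32 + 4 + 2 + 1, so 51^39 ≡ 22·57·39·51 ≡ 38 (mod 61)
R · y^e mod p:
22^2 = 484 ≡ 57
22^4 ≡ 57^2 = 3249 ≡ 16
22^8 ≡ 16^2 = 256 ≡ 12
22^16 ≡ 12^2 = 144 ≡ 22
22^32 ≡ 22^2 = 484 ≡ 57
58 = 32 + 16 + 8 + 2, so 22^58 ≡ 57·22·12·57 ≡ 15 (mod 61)
31·15 = 465 ≡ 38 (mod 61)
38 ≡ 38 (mod 61); signature holds.

valid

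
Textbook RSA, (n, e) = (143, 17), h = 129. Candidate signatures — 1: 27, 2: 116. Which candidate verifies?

2

Candidate 1: 27^2 = 729 ≡ 14; 27^4 ≡ 14^2 = 196 ≡ 53; 27^8 ≡ 53^2 = 2809 ≡ 92; 27^16 ≡ 92^2 = 8464 ≡ 27; 17 = 16 + 1, so 27^17 ≡ 27·27 ≡ 14 (mod 143)
Candidate 2: 116^2 = 13456 ≡ 14; 116^4 ≡ 14^2 = 196 ≡ 53; 116^8 ≡ 53^2 = 2809 ≡ 92; 116^16 ≡ 92^2 = 8464 ≡ 27; 17 = 16 + 1, so 116^17 ≡ 27·116 ≡ 129 (mod 143)
  → matches h = 129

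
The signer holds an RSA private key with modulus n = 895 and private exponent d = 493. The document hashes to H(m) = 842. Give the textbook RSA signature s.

Squares mod 895: (H(m))^1≡842, (H(m))^2≡124, (H(m))^4≡161, (H(m))^8≡861, (H(m))^16≡261, (H(m))^32≡101, (H(m))^64≡356, (H(m))^128≡541, (H(m))^256≡16
493 = 256 + 128 + 64 + 32 + 8 + 4 + 1, so (H(m))^493 ≡ 16·541·356·101·861·161·842 ≡ 227 (mod 895)

227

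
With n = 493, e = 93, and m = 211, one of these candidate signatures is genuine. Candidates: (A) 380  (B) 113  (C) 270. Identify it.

Candidate A: Squares mod 493: 380^1≡380, 380^2≡444, 380^4≡429, 380^8≡152, 380^16≡426, 380^32≡52, 380^64≡239; 93 = 64 + 16 + 8 + 4 + 1, so 380^93 ≡ 239·426·152·429·380 ≡ 282 (mod 493)
Candidate B: Squares mod 493: 113^1≡113, 113^2≡444, 113^4≡429, 113^8≡152, 113^16≡426, 113^32≡52, 113^64≡239; 93 = 64 + 16 + 8 + 4 + 1, so 113^93 ≡ 239·426·152·429·113 ≡ 211 (mod 493)
  → matches m = 211
Candidate C: Squares mod 493: 270^1≡270, 270^2≡429, 270^4≡152, 270^8≡426, 270^16≡52, 270^32≡239, 270^64≡426; 93 = 64 + 16 + 8 + 4 + 1, so 270^93 ≡ 426·52·426·152·270 ≡ 325 (mod 493)

B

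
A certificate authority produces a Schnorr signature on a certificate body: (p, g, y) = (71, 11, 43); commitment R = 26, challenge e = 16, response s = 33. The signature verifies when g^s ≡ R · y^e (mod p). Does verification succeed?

g^s mod p:
11^2 = 121 ≡ 50
11^4 ≡ 50^2 = 2500 ≡ 15
11^8 ≡ 15^2 = 225 ≡ 12
11^16 ≡ 12^2 = 144 ≡ 2
11^32 ≡ 2^2 = 4
33 = 32 + 1, so 11^33 ≡ 4·11 ≡ 44 (mod 71)
R · y^e mod p:
43^2 = 1849 ≡ 3
43^4 ≡ 3^2 = 9
43^8 ≡ 9^2 = 81 ≡ 10
43^16 ≡ 10^2 = 100 ≡ 29
26·29 = 754 ≡ 44 (mod 71)
44 ≡ 44 (mod 71); signature holds.

passes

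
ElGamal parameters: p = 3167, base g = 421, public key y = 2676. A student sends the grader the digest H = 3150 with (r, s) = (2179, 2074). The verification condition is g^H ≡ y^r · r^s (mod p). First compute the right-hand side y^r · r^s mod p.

Squares mod 3167: 2676^1≡2676, 2676^2≡389, 2676^4≡2472, 2676^8≡1641, 2676^16≡931, 2676^32≡2170, 2676^64≡2738, 2676^128≡355, 2676^256≡2512, 2676^512≡1480, 2676^1024≡2003, 2676^2048≡2587
2179 = 2048 + 128 + 2 + 1, so 2676^2179 ≡ 2587·355·389·2676 ≡ 2884 (mod 3167)
Squares mod 3167: 2179^1≡2179, 2179^2≡708, 2179^4≡878, 2179^8≡1303, 2179^16≡297, 2179^32≡2700, 2179^64≡2733, 2179^128≡1503, 2179^256≡938, 2179^512≡2585, 2179^1024≡3022, 2179^2048≡2023
2074 = 2048 + 16 + 8 + 2, so 2179^2074 ≡ 2023·297·1303·708 ≡ 2715 (mod 3167)
y^r · r^s ≡ 2884·2715 = 7830060 ≡ 1236 (mod 3167)

1236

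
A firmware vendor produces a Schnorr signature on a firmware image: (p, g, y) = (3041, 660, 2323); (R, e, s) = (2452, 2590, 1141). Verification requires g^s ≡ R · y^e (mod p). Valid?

no

g^s mod p:
660^2 = 435600 ≡ 737
660^4 ≡ 737^2 = 543169 ≡ 1871
660^8 ≡ 1871^2 = 3500641 ≡ 450
660^16 ≡ 450^2 = 202500 ≡ 1794
660^32 ≡ 1794^2 = 3218436 ≡ 1058
660^64 ≡ 1058^2 = 1119364 ≡ 276
660^128 ≡ 276^2 = 76176 ≡ 151
660^256 ≡ 151^2 = 22801 ≡ 1514
660^512 ≡ 1514^2 = 2292196 ≡ 2323
660^1024 ≡ 2323^2 = 5396329 ≡ 1595
1141 = 1024 + 64 + 32 + 16 + 4 + 1, so 660^1141 ≡ 1595·276·1058·1794·1871·660 ≡ 2798 (mod 3041)
R · y^e mod p:
2323^2 = 5396329 ≡ 1595
2323^4 ≡ 1595^2 = 2544025 ≡ 1749
2323^8 ≡ 1749^2 = 3059001 ≡ 2796
2323^16 ≡ 2796^2 = 7817616 ≡ 2246
2323^32 ≡ 2246^2 = 5044516 ≡ 2538
2323^64 ≡ 2538^2 = 6441444 ≡ 606
2323^128 ≡ 606^2 = 367236 ≡ 2316
2323^256 ≡ 2316^2 = 5363856 ≡ 2573
2323^512 ≡ 2573^2 = 6620329 ≡ 72
2323^1024 ≡ 72^2 = 5184 ≡ 2143
2323^2048 ≡ 2143^2 = 4592449 ≡ 539
2590 = 2048 + 512 + 16 + 8 + 4 + 2, so 2323^2590 ≡ 539·72·2246·2796·1749·1595 ≡ 1058 (mod 3041)
2452·1058 = 2594216 ≡ 243 (mod 3041)
2798 ≠ 243; the check fails.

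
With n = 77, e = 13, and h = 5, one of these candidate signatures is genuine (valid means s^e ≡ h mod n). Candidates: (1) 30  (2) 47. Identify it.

Candidate 1: Squares mod 77: 30^1≡30, 30^2≡53, 30^4≡37, 30^8≡60; 13 = 8 + 4 + 1, so 30^13 ≡ 60·37·30 ≡ 72 (mod 77)
Candidate 2: Squares mod 77: 47^1≡47, 47^2≡53, 47^4≡37, 47^8≡60; 13 = 8 + 4 + 1, so 47^13 ≡ 60·37·47 ≡ 5 (mod 77)
  → matches h = 5

2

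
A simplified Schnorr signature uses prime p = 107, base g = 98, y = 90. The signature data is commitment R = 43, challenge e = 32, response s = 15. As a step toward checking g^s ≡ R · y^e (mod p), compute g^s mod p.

98^2 = 9604 ≡ 81
98^4 ≡ 81^2 = 6561 ≡ 34
98^8 ≡ 34^2 = 1156 ≡ 86
15 = 8 + 4 + 2 + 1, so 98^15 ≡ 86·34·81·98 ≡ 58 (mod 107)

58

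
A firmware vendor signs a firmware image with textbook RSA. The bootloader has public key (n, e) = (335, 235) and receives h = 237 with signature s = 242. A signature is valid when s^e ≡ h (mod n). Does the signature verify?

does not verify

s^2 ≡ 242^2 = 58564 ≡ 274
s^4 ≡ 274^2 = 75076 ≡ 36
s^8 ≡ 36^2 = 1296 ≡ 291
s^16 ≡ 291^2 = 84681 ≡ 261
s^32 ≡ 261^2 = 68121 ≡ 116
s^64 ≡ 116^2 = 13456 ≡ 56
s^128 ≡ 56^2 = 3136 ≡ 121
235 = 128 + 64 + 32 + 8 + 2 + 1, so s^235 ≡ 121·56·116·291·274·242 ≡ 98 (mod 335)
s^235 mod 335 = 98, but h = 237.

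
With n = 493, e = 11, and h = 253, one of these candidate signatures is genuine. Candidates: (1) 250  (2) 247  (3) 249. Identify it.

2

Candidate 1: Squares mod 493: 250^1≡250, 250^2≡382, 250^4≡489, 250^8≡16; 11 = 8 + 2 + 1, so 250^11 ≡ 16·382·250 ≡ 193 (mod 493)
Candidate 2: Squares mod 493: 247^1≡247, 247^2≡370, 247^4≡339, 247^8≡52; 11 = 8 + 2 + 1, so 247^11 ≡ 52·370·247 ≡ 253 (mod 493)
  → matches h = 253
Candidate 3: Squares mod 493: 249^1≡249, 249^2≡376, 249^4≡378, 249^8≡407; 11 = 8 + 2 + 1, so 249^11 ≡ 407·376·249 ≡ 12 (mod 493)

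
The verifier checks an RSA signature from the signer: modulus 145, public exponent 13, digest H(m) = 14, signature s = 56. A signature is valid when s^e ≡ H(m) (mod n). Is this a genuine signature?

forged

s^2 ≡ 56^2 = 3136 ≡ 91
s^4 ≡ 91^2 = 8281 ≡ 16
s^8 ≡ 16^2 = 256 ≡ 111
13 = 8 + 4 + 1, so s^13 ≡ 111·16·56 ≡ 131 (mod 145)
131 ≠ 14, so verification fails.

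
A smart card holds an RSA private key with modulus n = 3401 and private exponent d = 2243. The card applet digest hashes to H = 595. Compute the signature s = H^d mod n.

473

Squares mod 3401: H^1≡595, H^2≡321, H^4≡1011, H^8≡1821, H^16≡66, H^32≡955, H^64≡557, H^128≡758, H^256≡3196, H^512≡1213, H^1024≡2137, H^2048≡2627
2243 = 2048 + 128 + 64 + 2 + 1, so H^2243 ≡ 2627·758·557·321·595 ≡ 473 (mod 3401)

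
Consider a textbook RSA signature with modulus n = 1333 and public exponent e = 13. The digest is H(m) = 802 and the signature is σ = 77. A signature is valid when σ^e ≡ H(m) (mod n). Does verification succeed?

passes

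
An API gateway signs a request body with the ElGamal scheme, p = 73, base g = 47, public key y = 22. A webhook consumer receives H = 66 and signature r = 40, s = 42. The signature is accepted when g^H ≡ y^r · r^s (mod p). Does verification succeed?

fails

Left side g^H mod p:
Squares mod 73: 47^1≡47, 47^2≡19, 47^4≡69, 47^8≡16, 47^16≡37, 47^32≡55, 47^64≡32
66 = 64 + 2, so 47^66 ≡ 32·19 ≡ 24 (mod 73)
Right side y^r · r^s mod p:
Squares mod 73: 22^1≡22, 22^2≡46, 22^4≡72, 22^8≡1, 22^16≡1, 22^32≡1
40 = 32 + 8, so 22^40 ≡ 1·1 ≡ 1 (mod 73)
Squares mod 73: 40^1≡40, 40^2≡67, 40^4≡36, 40^8≡55, 40^16≡32, 40^32≡2
42 = 32 + 8 + 2, so 40^42 ≡ 2·55·67 ≡ 70 (mod 73)
1·70 = 70 ≡ 70 (mod 73)
24 ≠ 70, so verification fails.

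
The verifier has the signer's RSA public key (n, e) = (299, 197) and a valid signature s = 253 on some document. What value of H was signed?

s^197 mod 299 = 184

184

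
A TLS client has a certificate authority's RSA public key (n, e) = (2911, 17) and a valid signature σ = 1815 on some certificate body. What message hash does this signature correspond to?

σ^17 mod 2911 = 643

643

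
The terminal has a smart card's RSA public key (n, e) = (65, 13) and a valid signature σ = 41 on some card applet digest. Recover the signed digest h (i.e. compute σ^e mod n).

41

Squares mod 65: σ^1≡41, σ^2≡56, σ^4≡16, σ^8≡61
13 = 8 + 4 + 1, so σ^13 ≡ 61·16·41 ≡ 41 (mod 65)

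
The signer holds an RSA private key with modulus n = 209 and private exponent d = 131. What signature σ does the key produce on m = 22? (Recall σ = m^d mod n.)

110

Squares mod 209: m^1≡22, m^2≡66, m^4≡176, m^8≡44, m^16≡55, m^32≡99, m^64≡187, m^128≡66
131 = 128 + 2 + 1, so m^131 ≡ 66·66·22 ≡ 110 (mod 209)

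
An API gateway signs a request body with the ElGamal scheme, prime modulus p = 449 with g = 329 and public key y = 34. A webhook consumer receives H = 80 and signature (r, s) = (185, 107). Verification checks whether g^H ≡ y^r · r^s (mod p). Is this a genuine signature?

Left side g^H mod p:
329^80 mod 449 = 156
Right side y^r · r^s mod p:
34^185 mod 449 = 363
185^107 mod 449 = 270
363·270 = 98010 ≡ 128 (mod 449)
156 ≠ 128, so verification fails.

forged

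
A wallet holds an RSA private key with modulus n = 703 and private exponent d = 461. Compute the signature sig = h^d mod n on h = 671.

701

h^2 ≡ 671^2 = 450241 ≡ 321
h^4 ≡ 321^2 = 103041 ≡ 403
h^8 ≡ 403^2 = 162409 ≡ 16
h^16 ≡ 16^2 = 256
h^32 ≡ 256^2 = 65536 ≡ 157
h^64 ≡ 157^2 = 24649 ≡ 44
h^128 ≡ 44^2 = 1936 ≡ 530
h^256 ≡ 530^2 = 280900 ≡ 403
461 = 256 + 128 + 64 + 8 + 4 + 1, so h^461 ≡ 403·530·44·16·403·671 ≡ 701 (mod 703)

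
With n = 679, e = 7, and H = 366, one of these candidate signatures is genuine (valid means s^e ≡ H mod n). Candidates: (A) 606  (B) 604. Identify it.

Candidate A: Squares mod 679: 606^1≡606, 606^2≡576, 606^4≡424; 7 = 4 + 2 + 1, so 606^7 ≡ 424·576·606 ≡ 151 (mod 679)
Candidate B: Squares mod 679: 604^1≡604, 604^2≡193, 604^4≡583; 7 = 4 + 2 + 1, so 604^7 ≡ 583·193·604 ≡ 366 (mod 679)
  → matches H = 366

B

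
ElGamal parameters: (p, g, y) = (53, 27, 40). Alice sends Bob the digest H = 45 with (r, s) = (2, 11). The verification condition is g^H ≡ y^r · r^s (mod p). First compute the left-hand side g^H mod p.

22

Squares mod 53: 27^1≡27, 27^2≡40, 27^4≡10, 27^8≡47, 27^16≡36, 27^32≡24
45 = 32 + 8 + 4 + 1, so 27^45 ≡ 24·47·10·27 ≡ 22 (mod 53)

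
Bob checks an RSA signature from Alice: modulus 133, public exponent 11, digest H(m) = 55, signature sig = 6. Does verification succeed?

passes

sig^11 mod 133 = 55
sig^11 mod 133 = 55 matches H(m).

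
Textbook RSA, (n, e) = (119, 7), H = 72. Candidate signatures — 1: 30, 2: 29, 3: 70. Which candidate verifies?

Candidate 1: 30^7 mod 119 = 72
  → matches H = 72
Candidate 2: 29^7 mod 119 = 92
Candidate 3: 70^7 mod 119 = 77

1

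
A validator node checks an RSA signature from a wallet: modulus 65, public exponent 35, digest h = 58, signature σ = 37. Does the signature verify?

verifies

Squares mod 65: σ^1≡37, σ^2≡4, σ^4≡16, σ^8≡61, σ^16≡16, σ^32≡61
35 = 32 + 2 + 1, so σ^35 ≡ 61·4·37 ≡ 58 (mod 65)
Since 58 equals the digest 58, verification succeeds.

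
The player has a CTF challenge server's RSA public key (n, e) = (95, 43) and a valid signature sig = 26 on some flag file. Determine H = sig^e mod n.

Squares mod 95: sig^1≡26, sig^2≡11, sig^4≡26, sig^8≡11, sig^16≡26, sig^32≡11
43 = 32 + 8 + 2 + 1, so sig^43 ≡ 11·11·11·26 ≡ 26 (mod 95)

26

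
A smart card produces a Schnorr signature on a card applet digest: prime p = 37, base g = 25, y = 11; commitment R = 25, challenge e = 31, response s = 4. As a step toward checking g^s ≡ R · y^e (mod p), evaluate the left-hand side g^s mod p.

25^2 = 625 ≡ 33
25^4 ≡ 33^2 = 1089 ≡ 16

16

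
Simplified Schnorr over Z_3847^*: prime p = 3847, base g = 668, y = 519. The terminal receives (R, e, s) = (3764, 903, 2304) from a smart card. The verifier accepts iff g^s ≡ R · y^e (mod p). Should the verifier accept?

g^s mod p:
668^2 = 446224 ≡ 3819
668^4 ≡ 3819^2 = 14584761 ≡ 784
668^8 ≡ 784^2 = 614656 ≡ 2983
668^16 ≡ 2983^2 = 8898289 ≡ 178
668^32 ≡ 178^2 = 31684 ≡ 908
668^64 ≡ 908^2 = 824464 ≡ 1206
668^128 ≡ 1206^2 = 1454436 ≡ 270
668^256 ≡ 270^2 = 72900 ≡ 3654
668^512 ≡ 3654^2 = 13351716 ≡ 2626
668^1024 ≡ 2626^2 = 6895876 ≡ 2052
668^2048 ≡ 2052^2 = 4210704 ≡ 2086
2304 = 2048 + 256, so 668^2304 ≡ 2086·3654 ≡ 1337 (mod 3847)
R · y^e mod p:
519^2 = 269361 ≡ 71
519^4 ≡ 71^2 = 5041 ≡ 1194
519^8 ≡ 1194^2 = 1425636 ≡ 2246
519^16 ≡ 2246^2 = 5044516 ≡ 1099
519^32 ≡ 1099^2 = 1207801 ≡ 3690
519^64 ≡ 3690^2 = 13616100 ≡ 1567
519^128 ≡ 1567^2 = 2455489 ≡ 1103
519^256 ≡ 1103^2 = 1216609 ≡ 957
519^512 ≡ 957^2 = 915849 ≡ 263
903 = 512 + 256 + 128 + 4 + 2 + 1, so 519^903 ≡ 263·957·1103·1194·71·519 ≡ 665 (mod 3847)
3764·665 = 2503060 ≡ 2510 (mod 3847)
1337 ≠ 2510; the check fails.

reject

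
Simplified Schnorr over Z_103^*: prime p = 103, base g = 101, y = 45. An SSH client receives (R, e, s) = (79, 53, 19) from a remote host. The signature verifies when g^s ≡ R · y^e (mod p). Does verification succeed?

fails

g^s mod p:
101^2 = 10201 ≡ 4
101^4 ≡ 4^2 = 16
101^8 ≡ 16^2 = 256 ≡ 50
101^16 ≡ 50^2 = 2500 ≡ 28
19 = 16 + 2 + 1, so 101^19 ≡ 28·4·101 ≡ 85 (mod 103)
R · y^e mod p:
45^2 = 2025 ≡ 68
45^4 ≡ 68^2 = 4624 ≡ 92
45^8 ≡ 92^2 = 8464 ≡ 18
45^16 ≡ 18^2 = 324 ≡ 15
45^32 ≡ 15^2 = 225 ≡ 19
53 = 32 + 16 + 4 + 1, so 45^53 ≡ 19·15·92·45 ≡ 35 (mod 103)
79·35 = 2765 ≡ 87 (mod 103)
85 ≠ 87; the check fails.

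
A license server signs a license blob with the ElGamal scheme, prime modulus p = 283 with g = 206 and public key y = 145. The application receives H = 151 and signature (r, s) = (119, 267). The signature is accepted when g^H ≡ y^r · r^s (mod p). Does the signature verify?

does not verify

Left side g^H mod p:
Squares mod 283: 206^1≡206, 206^2≡269, 206^4≡196, 206^8≡211, 206^16≡90, 206^32≡176, 206^64≡129, 206^128≡227
151 = 128 + 16 + 4 + 2 + 1, so 206^151 ≡ 227·90·196·269·206 ≡ 124 (mod 283)
Right side y^r · r^s mod p:
Squares mod 283: 145^1≡145, 145^2≡83, 145^4≡97, 145^8≡70, 145^16≡89, 145^32≡280, 145^64≡9
119 = 64 + 32 + 16 + 4 + 2 + 1, so 145^119 ≡ 9·280·89·97·83·145 ≡ 50 (mod 283)
Squares mod 283: 119^1≡119, 119^2≡11, 119^4≡121, 119^8≡208, 119^16≡248, 119^32≡93, 119^64≡159, 119^128≡94, 119^256≡63
267 = 256 + 8 + 2 + 1, so 119^267 ≡ 63·208·11·119 ≡ 223 (mod 283)
50·223 = 11150 ≡ 113 (mod 283)
124 ≠ 113, so verification fails.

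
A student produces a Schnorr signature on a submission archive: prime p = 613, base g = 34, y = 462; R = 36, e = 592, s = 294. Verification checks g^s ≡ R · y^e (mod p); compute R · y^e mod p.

462^2 = 213444 ≡ 120
462^4 ≡ 120^2 = 14400 ≡ 301
462^8 ≡ 301^2 = 90601 ≡ 490
462^16 ≡ 490^2 = 240100 ≡ 417
462^32 ≡ 417^2 = 173889 ≡ 410
462^64 ≡ 410^2 = 168100 ≡ 138
462^128 ≡ 138^2 = 19044 ≡ 41
462^256 ≡ 41^2 = 1681 ≡ 455
462^512 ≡ 455^2 = 207025 ≡ 444
592 = 512 + 64 + 16, so 462^592 ≡ 444·138·417 ≡ 584 (mod 613)
R · y^e ≡ 36·584 = 21024 ≡ 182 (mod 613)

182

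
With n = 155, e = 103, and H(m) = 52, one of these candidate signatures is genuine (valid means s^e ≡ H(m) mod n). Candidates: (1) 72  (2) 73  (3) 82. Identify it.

2

Candidate 1: Squares mod 155: 72^1≡72, 72^2≡69, 72^4≡111, 72^8≡76, 72^16≡41, 72^32≡131, 72^64≡111; 103 = 64 + 32 + 4 + 2 + 1, so 72^103 ≡ 111·131·111·69·72 ≡ 133 (mod 155)
Candidate 2: Squares mod 155: 73^1≡73, 73^2≡59, 73^4≡71, 73^8≡81, 73^16≡51, 73^32≡121, 73^64≡71; 103 = 64 + 32 + 4 + 2 + 1, so 73^103 ≡ 71·121·71·59·73 ≡ 52 (mod 155)
  → matches H(m) = 52
Candidate 3: Squares mod 155: 82^1≡82, 82^2≡59, 82^4≡71, 82^8≡81, 82^16≡51, 82^32≡121, 82^64≡71; 103 = 64 + 32 + 4 + 2 + 1, so 82^103 ≡ 71·121·71·59·82 ≡ 103 (mod 155)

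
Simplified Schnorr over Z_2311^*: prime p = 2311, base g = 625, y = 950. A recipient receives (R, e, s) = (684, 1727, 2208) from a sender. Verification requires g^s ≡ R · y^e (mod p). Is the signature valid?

valid

g^s mod p:
625^2 = 390625 ≡ 66
625^4 ≡ 66^2 = 4356 ≡ 2045
625^8 ≡ 2045^2 = 4182025 ≡ 1426
625^16 ≡ 1426^2 = 2033476 ≡ 2107
625^32 ≡ 2107^2 = 4439449 ≡ 18
625^64 ≡ 18^2 = 324
625^128 ≡ 324^2 = 104976 ≡ 981
625^256 ≡ 981^2 = 962361 ≡ 985
625^512 ≡ 985^2 = 970225 ≡ 1916
625^1024 ≡ 1916^2 = 3671056 ≡ 1188
625^2048 ≡ 1188^2 = 1411344 ≡ 1634
2208 = 2048 + 128 + 32, so 625^2208 ≡ 1634·981·18 ≡ 337 (mod 2311)
R · y^e mod p:
950^2 = 902500 ≡ 1210
950^4 ≡ 1210^2 = 1464100 ≡ 1237
950^8 ≡ 1237^2 = 1530169 ≡ 287
950^16 ≡ 287^2 = 82369 ≡ 1484
950^32 ≡ 1484^2 = 2202256 ≡ 2184
950^64 ≡ 2184^2 = 4769856 ≡ 2263
950^128 ≡ 2263^2 = 5121169 ≡ 2304
950^256 ≡ 2304^2 = 5308416 ≡ 49
950^512 ≡ 49^2 = 2401 ≡ 90
950^1024 ≡ 90^2 = 8100 ≡ 1167
1727 = 1024 + 512 + 128 + 32 + 16 + 8 + 4 + 2 + 1, so 950^1727 ≡ 1167·90·2304·2184·1484·287·1237·1210·950 ≡ 585 (mod 2311)
684·585 = 400140 ≡ 337 (mod 2311)
337 ≡ 337 (mod 2311); signature holds.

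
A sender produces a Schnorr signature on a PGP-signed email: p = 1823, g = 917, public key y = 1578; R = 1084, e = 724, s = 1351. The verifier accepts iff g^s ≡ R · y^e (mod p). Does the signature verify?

g^s mod p:
917^2 = 840889 ≡ 486
917^4 ≡ 486^2 = 236196 ≡ 1029
917^8 ≡ 1029^2 = 1058841 ≡ 1501
917^16 ≡ 1501^2 = 2253001 ≡ 1596
917^32 ≡ 1596^2 = 2547216 ≡ 485
917^64 ≡ 485^2 = 235225 ≡ 58
917^128 ≡ 58^2 = 3364 ≡ 1541
917^256 ≡ 1541^2 = 2374681 ≡ 1135
917^512 ≡ 1135^2 = 1288225 ≡ 1187
917^1024 ≡ 1187^2 = 1408969 ≡ 1613
1351 = 1024 + 256 + 64 + 4 + 2 + 1, so 917^1351 ≡ 1613·1135·58·1029·486·917 ≡ 75 (mod 1823)
R · y^e mod p:
1578^2 = 2490084 ≡ 1689
1578^4 ≡ 1689^2 = 2852721 ≡ 1549
1578^8 ≡ 1549^2 = 2399401 ≡ 333
1578^16 ≡ 333^2 = 110889 ≡ 1509
1578^32 ≡ 1509^2 = 2277081 ≡ 154
1578^64 ≡ 154^2 = 23716 ≡ 17
1578^128 ≡ 17^2 = 289
1578^256 ≡ 289^2 = 83521 ≡ 1486
1578^512 ≡ 1486^2 = 2208196 ≡ 543
724 = 512 + 128 + 64 + 16 + 4, so 1578^724 ≡ 543·289·17·1509·1549 ≡ 476 (mod 1823)
1084·476 = 515984 ≡ 75 (mod 1823)
75 ≡ 75 (mod 1823); signature holds.

verifies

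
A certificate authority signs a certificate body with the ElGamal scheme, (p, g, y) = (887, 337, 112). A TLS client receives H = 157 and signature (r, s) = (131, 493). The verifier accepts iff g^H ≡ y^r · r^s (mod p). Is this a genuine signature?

Left side g^H mod p:
337^157 mod 887 = 878
Right side y^r · r^s mod p:
112^131 mod 887 = 728
131^493 mod 887 = 695
728·695 = 505960 ≡ 370 (mod 887)
878 ≠ 370, so verification fails.

forged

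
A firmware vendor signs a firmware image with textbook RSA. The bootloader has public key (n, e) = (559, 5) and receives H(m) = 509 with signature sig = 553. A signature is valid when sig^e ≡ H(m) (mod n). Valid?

no

sig^2 ≡ 553^2 = 305809 ≡ 36
sig^4 ≡ 36^2 = 1296 ≡ 178
5 = 4 + 1, so sig^5 ≡ 178·553 ≡ 50 (mod 559)
The recovered value 50 does not match the digest 509.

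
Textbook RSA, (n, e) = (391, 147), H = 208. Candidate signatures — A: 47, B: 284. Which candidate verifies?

Candidate A: 47^2 = 2209 ≡ 254; 47^4 ≡ 254^2 = 64516 ≡ 1; 47^8 ≡ 1^2 = 1; 47^16 ≡ 1^2 = 1; 47^32 ≡ 1^2 = 1; 47^64 ≡ 1^2 = 1; 47^128 ≡ 1^2 = 1; 147 = 128 + 16 + 2 + 1, so 47^147 ≡ 1·1·254·47 ≡ 208 (mod 391)
  → matches H = 208
Candidate B: 284^2 = 80656 ≡ 110; 284^4 ≡ 110^2 = 12100 ≡ 370; 284^8 ≡ 370^2 = 136900 ≡ 50; 284^16 ≡ 50^2 = 2500 ≡ 154; 284^32 ≡ 154^2 = 23716 ≡ 256; 284^64 ≡ 256^2 = 65536 ≡ 239; 284^128 ≡ 239^2 = 57121 ≡ 35; 147 = 128 + 16 + 2 + 1, so 284^147 ≡ 35·154·110·284 ≡ 232 (mod 391)

A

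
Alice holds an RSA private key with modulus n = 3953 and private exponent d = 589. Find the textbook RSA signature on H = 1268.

3096

H^2 ≡ 1268^2 = 1607824 ≡ 2906
H^4 ≡ 2906^2 = 8444836 ≡ 1228
H^8 ≡ 1228^2 = 1507984 ≡ 1891
H^16 ≡ 1891^2 = 3575881 ≡ 2369
H^32 ≡ 2369^2 = 5612161 ≡ 2854
H^64 ≡ 2854^2 = 8145316 ≡ 2136
H^128 ≡ 2136^2 = 4562496 ≡ 734
H^256 ≡ 734^2 = 538756 ≡ 1148
H^512 ≡ 1148^2 = 1317904 ≡ 1555
589 = 512 + 64 + 8 + 4 + 1, so H^589 ≡ 1555·2136·1891·1228·1268 ≡ 3096 (mod 3953)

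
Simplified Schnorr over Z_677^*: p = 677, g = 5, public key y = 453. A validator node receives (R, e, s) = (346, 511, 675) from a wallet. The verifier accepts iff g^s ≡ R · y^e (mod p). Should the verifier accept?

reject

g^s mod p:
5^2 = 25
5^4 ≡ 25^2 = 625
5^8 ≡ 625^2 = 390625 ≡ 673
5^16 ≡ 673^2 = 452929 ≡ 16
5^32 ≡ 16^2 = 256
5^64 ≡ 256^2 = 65536 ≡ 544
5^128 ≡ 544^2 = 295936 ≡ 87
5^256 ≡ 87^2 = 7569 ≡ 122
5^512 ≡ 122^2 = 14884 ≡ 667
675 = 512 + 128 + 32 + 2 + 1, so 5^675 ≡ 667·87·256·25·5 ≡ 271 (mod 677)
R · y^e mod p:
453^2 = 205209 ≡ 78
453^4 ≡ 78^2 = 6084 ≡ 668
453^8 ≡ 668^2 = 446224 ≡ 81
453^16 ≡ 81^2 = 6561 ≡ 468
453^32 ≡ 468^2 = 219024 ≡ 353
453^64 ≡ 353^2 = 124609 ≡ 41
453^128 ≡ 41^2 = 1681 ≡ 327
453^256 ≡ 327^2 = 106929 ≡ 640
511 = 256 + 128 + 64 + 32 + 16 + 8 + 4 + 2 + 1, so 453^511 ≡ 640·327·41·353·468·81·668·78·453 ≡ 9 (mod 677)
346·9 = 3114 ≡ 406 (mod 677)
271 ≠ 406; the check fails.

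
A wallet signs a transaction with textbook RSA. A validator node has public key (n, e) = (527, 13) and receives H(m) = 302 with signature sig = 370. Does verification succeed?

Squares mod 527: sig^1≡370, sig^2≡407, sig^4≡171, sig^8≡256
13 = 8 + 4 + 1, so sig^13 ≡ 256·171·370 ≡ 302 (mod 527)
Since 302 equals the digest 302, verification succeeds.

passes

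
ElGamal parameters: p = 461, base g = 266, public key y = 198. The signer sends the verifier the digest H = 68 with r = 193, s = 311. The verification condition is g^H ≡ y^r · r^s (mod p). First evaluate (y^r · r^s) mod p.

198

198^2 = 39204 ≡ 19
198^4 ≡ 19^2 = 361
198^8 ≡ 361^2 = 130321 ≡ 319
198^16 ≡ 319^2 = 101761 ≡ 341
198^32 ≡ 341^2 = 116281 ≡ 109
198^64 ≡ 109^2 = 11881 ≡ 356
198^128 ≡ 356^2 = 126736 ≡ 422
193 = 128 + 64 + 1, so 198^193 ≡ 422·356·198 ≡ 372 (mod 461)
193^2 = 37249 ≡ 369
193^4 ≡ 369^2 = 136161 ≡ 166
193^8 ≡ 166^2 = 27556 ≡ 357
193^16 ≡ 357^2 = 127449 ≡ 213
193^32 ≡ 213^2 = 45369 ≡ 191
193^64 ≡ 191^2 = 36481 ≡ 62
193^128 ≡ 62^2 = 3844 ≡ 156
193^256 ≡ 156^2 = 24336 ≡ 364
311 = 256 + 32 + 16 + 4 + 2 + 1, so 193^311 ≡ 364·191·213·166·369·193 ≡ 350 (mod 461)
y^r · r^s ≡ 372·350 = 130200 ≡ 198 (mod 461)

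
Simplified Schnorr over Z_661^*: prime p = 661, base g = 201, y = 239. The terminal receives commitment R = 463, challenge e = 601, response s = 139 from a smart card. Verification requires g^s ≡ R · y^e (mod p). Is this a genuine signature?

g^s mod p:
201^2 = 40401 ≡ 80
201^4 ≡ 80^2 = 6400 ≡ 451
201^8 ≡ 451^2 = 203401 ≡ 474
201^16 ≡ 474^2 = 224676 ≡ 597
201^32 ≡ 597^2 = 356409 ≡ 130
201^64 ≡ 130^2 = 16900 ≡ 375
201^128 ≡ 375^2 = 140625 ≡ 493
139 = 128 + 8 + 2 + 1, so 201^139 ≡ 493·474·80·201 ≡ 30 (mod 661)
R · y^e mod p:
239^2 = 57121 ≡ 275
239^4 ≡ 275^2 = 75625 ≡ 271
239^8 ≡ 271^2 = 73441 ≡ 70
239^16 ≡ 70^2 = 4900 ≡ 273
239^32 ≡ 273^2 = 74529 ≡ 497
239^64 ≡ 497^2 = 247009 ≡ 456
239^128 ≡ 456^2 = 207936 ≡ 382
239^256 ≡ 382^2 = 145924 ≡ 504
239^512 ≡ 504^2 = 254016 ≡ 192
601 = 512 + 64 + 16 + 8 + 1, so 239^601 ≡ 192·456·273·70·239 ≡ 100 (mod 661)
463·100 = 46300 ≡ 30 (mod 661)
30 ≡ 30 (mod 661); signature holds.

genuine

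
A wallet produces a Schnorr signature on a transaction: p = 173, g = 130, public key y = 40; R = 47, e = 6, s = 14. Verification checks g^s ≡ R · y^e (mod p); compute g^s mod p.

29

130^14 mod 173 = 29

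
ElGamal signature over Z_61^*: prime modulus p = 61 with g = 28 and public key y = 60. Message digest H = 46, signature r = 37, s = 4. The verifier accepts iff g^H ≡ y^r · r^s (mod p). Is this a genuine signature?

genuine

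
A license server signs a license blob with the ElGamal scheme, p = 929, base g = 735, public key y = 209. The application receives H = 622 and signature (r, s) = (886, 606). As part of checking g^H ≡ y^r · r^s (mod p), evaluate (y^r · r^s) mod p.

209^2 = 43681 ≡ 18
209^4 ≡ 18^2 = 324
209^8 ≡ 324^2 = 104976 ≡ 928
209^16 ≡ 928^2 = 861184 ≡ 1
209^32 ≡ 1^2 = 1
209^64 ≡ 1^2 = 1
209^128 ≡ 1^2 = 1
209^256 ≡ 1^2 = 1
209^512 ≡ 1^2 = 1
886 = 512 + 256 + 64 + 32 + 16 + 4 + 2, so 209^886 ≡ 1·1·1·1·1·324·18 ≡ 258 (mod 929)
886^2 = 784996 ≡ 920
886^4 ≡ 920^2 = 846400 ≡ 81
886^8 ≡ 81^2 = 6561 ≡ 58
886^16 ≡ 58^2 = 3364 ≡ 577
886^32 ≡ 577^2 = 332929 ≡ 347
886^64 ≡ 347^2 = 120409 ≡ 568
886^128 ≡ 568^2 = 322624 ≡ 261
886^256 ≡ 261^2 = 68121 ≡ 304
886^512 ≡ 304^2 = 92416 ≡ 445
606 = 512 + 64 + 16 + 8 + 4 + 2, so 886^606 ≡ 445·568·577·58·81·920 ≡ 11 (mod 929)
y^r · r^s ≡ 258·11 = 2838 ≡ 51 (mod 929)

51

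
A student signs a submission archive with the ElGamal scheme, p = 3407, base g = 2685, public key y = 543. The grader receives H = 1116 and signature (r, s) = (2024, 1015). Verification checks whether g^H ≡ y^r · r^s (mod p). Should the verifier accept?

Left side g^H mod p:
2685^2 = 7209225 ≡ 13
2685^4 ≡ 13^2 = 169
2685^8 ≡ 169^2 = 28561 ≡ 1305
2685^16 ≡ 1305^2 = 1703025 ≡ 2932
2685^32 ≡ 2932^2 = 8596624 ≡ 763
2685^64 ≡ 763^2 = 582169 ≡ 2979
2685^128 ≡ 2979^2 = 8874441 ≡ 2613
2685^256 ≡ 2613^2 = 6827769 ≡ 141
2685^512 ≡ 141^2 = 19881 ≡ 2846
2685^1024 ≡ 2846^2 = 8099716 ≡ 1277
1116 = 1024 + 64 + 16 + 8 + 4, so 2685^1116 ≡ 1277·2979·2932·1305·169 ≡ 109 (mod 3407)
Right side y^r · r^s mod p:
543^2 = 294849 ≡ 1847
543^4 ≡ 1847^2 = 3411409 ≡ 1002
543^8 ≡ 1002^2 = 1004004 ≡ 2346
543^16 ≡ 2346^2 = 5503716 ≡ 1411
543^32 ≡ 1411^2 = 1990921 ≡ 1233
543^64 ≡ 1233^2 = 1520289 ≡ 767
543^128 ≡ 767^2 = 588289 ≡ 2285
543^256 ≡ 2285^2 = 5221225 ≡ 1701
543^512 ≡ 1701^2 = 2893401 ≡ 858
543^1024 ≡ 858^2 = 736164 ≡ 252
2024 = 1024 + 512 + 256 + 128 + 64 + 32 + 8, so 543^2024 ≡ 252·858·1701·2285·767·1233·2346 ≡ 364 (mod 3407)
2024^2 = 4096576 ≡ 1362
2024^4 ≡ 1362^2 = 1855044 ≡ 1636
2024^8 ≡ 1636^2 = 2676496 ≡ 2001
2024^16 ≡ 2001^2 = 4004001 ≡ 776
2024^32 ≡ 776^2 = 602176 ≡ 2544
2024^64 ≡ 2544^2 = 6471936 ≡ 2043
2024^128 ≡ 2043^2 = 4173849 ≡ 274
2024^256 ≡ 274^2 = 75076 ≡ 122
2024^512 ≡ 122^2 = 14884 ≡ 1256
1015 = 512 + 256 + 128 + 64 + 32 + 16 + 4 + 2 + 1, so 2024^1015 ≡ 1256·122·274·2043·2544·776·1636·1362·2024 ≡ 1368 (mod 3407)
364·1368 = 497952 ≡ 530 (mod 3407)
109 ≠ 530, so verification fails.

reject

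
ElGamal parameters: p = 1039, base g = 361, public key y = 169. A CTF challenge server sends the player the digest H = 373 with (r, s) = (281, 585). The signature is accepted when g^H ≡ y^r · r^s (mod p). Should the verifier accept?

accept

Left side g^H mod p:
361^2 = 130321 ≡ 446
361^4 ≡ 446^2 = 198916 ≡ 467
361^8 ≡ 467^2 = 218089 ≡ 938
361^16 ≡ 938^2 = 879844 ≡ 850
361^32 ≡ 850^2 = 722500 ≡ 395
361^64 ≡ 395^2 = 156025 ≡ 175
361^128 ≡ 175^2 = 30625 ≡ 494
361^256 ≡ 494^2 = 244036 ≡ 910
373 = 256 + 64 + 32 + 16 + 4 + 1, so 361^373 ≡ 910·175·395·850·467·361 ≡ 241 (mod 1039)
Right side y^r · r^s mod p:
169^2 = 28561 ≡ 508
169^4 ≡ 508^2 = 258064 ≡ 392
169^8 ≡ 392^2 = 153664 ≡ 931
169^16 ≡ 931^2 = 866761 ≡ 235
169^32 ≡ 235^2 = 55225 ≡ 158
169^64 ≡ 158^2 = 24964 ≡ 28
169^128 ≡ 28^2 = 784
169^256 ≡ 784^2 = 614656 ≡ 607
281 = 256 + 16 + 8 + 1, so 169^281 ≡ 607·235·931·169 ≡ 830 (mod 1039)
281^2 = 78961 ≡ 1036
281^4 ≡ 1036^2 = 1073296 ≡ 9
281^8 ≡ 9^2 = 81
281^16 ≡ 81^2 = 6561 ≡ 327
281^32 ≡ 327^2 = 106929 ≡ 951
281^64 ≡ 951^2 = 904401 ≡ 471
281^128 ≡ 471^2 = 221841 ≡ 534
281^256 ≡ 534^2 = 285156 ≡ 470
281^512 ≡ 470^2 = 220900 ≡ 632
585 = 512 + 64 + 8 + 1, so 281^585 ≡ 632·471·81·281 ≡ 665 (mod 1039)
830·665 = 551950 ≡ 241 (mod 1039)
241 ≡ 241 (mod 1039), so the signature is genuine.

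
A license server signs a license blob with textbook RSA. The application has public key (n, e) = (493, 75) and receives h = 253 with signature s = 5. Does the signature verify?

does not verify

s^2 ≡ 5^2 = 25
s^4 ≡ 25^2 = 625 ≡ 132
s^8 ≡ 132^2 = 17424 ≡ 169
s^16 ≡ 169^2 = 28561 ≡ 460
s^32 ≡ 460^2 = 211600 ≡ 103
s^64 ≡ 103^2 = 10609 ≡ 256
75 = 64 + 8 + 2 + 1, so s^75 ≡ 256·169·25·5 ≡ 283 (mod 493)
s^75 mod 493 = 283, but h = 253.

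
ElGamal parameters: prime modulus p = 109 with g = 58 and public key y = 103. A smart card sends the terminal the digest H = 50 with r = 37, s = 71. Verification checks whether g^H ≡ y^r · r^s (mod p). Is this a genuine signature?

genuine

Left side g^H mod p:
58^2 = 3364 ≡ 94
58^4 ≡ 94^2 = 8836 ≡ 7
58^8 ≡ 7^2 = 49
58^16 ≡ 49^2 = 2401 ≡ 3
58^32 ≡ 3^2 = 9
50 = 32 + 16 + 2, so 58^50 ≡ 9·3·94 ≡ 31 (mod 109)
Right side y^r · r^s mod p:
103^2 = 10609 ≡ 36
103^4 ≡ 36^2 = 1296 ≡ 97
103^8 ≡ 97^2 = 9409 ≡ 35
103^16 ≡ 35^2 = 1225 ≡ 26
103^32 ≡ 26^2 = 676 ≡ 22
37 = 32 + 4 + 1, so 103^37 ≡ 22·97·103 ≡ 58 (mod 109)
37^2 = 1369 ≡ 61
37^4 ≡ 61^2 = 3721 ≡ 15
37^8 ≡ 15^2 = 225 ≡ 7
37^16 ≡ 7^2 = 49
37^32 ≡ 49^2 = 2401 ≡ 3
37^64 ≡ 3^2 = 9
71 = 64 + 4 + 2 + 1, so 37^71 ≡ 9·15·61·37 ≡ 40 (mod 109)
58·40 = 2320 ≡ 31 (mod 109)
31 ≡ 31 (mod 109), so the signature is genuine.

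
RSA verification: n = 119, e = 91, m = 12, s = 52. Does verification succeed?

fails

s^91 mod 119 = 52
52 ≠ 12, so verification fails.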